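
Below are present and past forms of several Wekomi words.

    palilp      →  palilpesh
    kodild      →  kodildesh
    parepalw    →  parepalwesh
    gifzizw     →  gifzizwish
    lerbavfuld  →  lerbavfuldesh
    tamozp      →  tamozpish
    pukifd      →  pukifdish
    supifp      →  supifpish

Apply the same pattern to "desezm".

palilp and supifp both end in -p yet inflect differently (palilpesh, supifpish), so the final letter is not what conditions the rule; the second-to-last letter is.
"desezm" has second-to-last letter 'z'. The stems whose second-to-last letter is 'z' (tamozp → tamozpish, gifzizw → gifzizwish) add -ish.
So desezm → desezmish.

desezmish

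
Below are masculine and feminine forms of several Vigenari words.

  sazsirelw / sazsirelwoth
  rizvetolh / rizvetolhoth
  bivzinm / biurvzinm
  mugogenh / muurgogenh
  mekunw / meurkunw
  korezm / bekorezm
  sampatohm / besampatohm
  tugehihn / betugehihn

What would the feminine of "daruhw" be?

bedaruhw

rizvetolh and mugogenh both end in -h yet inflect differently (rizvetolhoth, muurgogenh), so the final letter is not what conditions the rule; the second-to-last letter is.
"daruhw" has second-to-last letter 'h'. The stems whose second-to-last letter is 'h' (sampatohm → besampatohm, tugehihn → betugehihn) add the prefix be-.
The other patterns: stems whose second-to-last letter is 'l' add -oth; stems whose second-to-last letter is 'n' insert -ur- after the first vowel.
So daruhw → bedaruhw.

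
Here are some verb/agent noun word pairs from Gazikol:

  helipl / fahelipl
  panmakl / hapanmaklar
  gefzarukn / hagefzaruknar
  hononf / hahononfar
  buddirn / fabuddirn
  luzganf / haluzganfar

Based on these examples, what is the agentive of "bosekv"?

buddirn and gefzarukn both end in -n yet inflect differently (fabuddirn, hagefzaruknar), so the final letter is not what conditions the rule; the second-to-last letter is.
"bosekv" has second-to-last letter 'k'. The stems whose second-to-last letter is 'k' (gefzarukn → hagefzaruknar, panmakl → hapanmaklar) add ha- … -ar around the stem.
So bosekv → habosekvar.

habosekvar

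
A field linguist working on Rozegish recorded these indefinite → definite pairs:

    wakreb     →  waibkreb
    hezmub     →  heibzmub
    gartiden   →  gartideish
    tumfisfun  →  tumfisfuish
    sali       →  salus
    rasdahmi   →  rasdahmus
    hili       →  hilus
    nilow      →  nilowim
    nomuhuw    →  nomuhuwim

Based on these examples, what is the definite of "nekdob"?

"nekdob" ends in -b. The stems ending in -b (wakreb → waibkreb, hezmub → heibzmub) insert -ib- after the first vowel.
So nekdob → neibkdob.

neibkdob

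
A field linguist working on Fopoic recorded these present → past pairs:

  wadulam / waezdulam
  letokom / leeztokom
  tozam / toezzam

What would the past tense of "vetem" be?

veeztem

Every pair shown (wadulam → waezdulam, letokom → leeztokom, tozam → toezzam) follows the same rule: insert -ez- after the first vowel.
So vetem → veeztem.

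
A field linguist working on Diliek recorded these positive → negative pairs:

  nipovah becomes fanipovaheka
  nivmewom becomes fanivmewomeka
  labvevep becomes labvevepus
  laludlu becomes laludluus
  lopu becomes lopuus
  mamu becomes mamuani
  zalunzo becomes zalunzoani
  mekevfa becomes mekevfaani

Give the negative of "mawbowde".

laludlu and mamu both end in -u yet inflect differently (laludluus, mamuani), so the final letter is not what conditions the rule; the first letter is.
"mawbowde" begins with m-. The stems beginning with m- (mamu → mamuani, mekevfa → mekevfaani) add -ani.
So mawbowde → mawbowdeani.

mawbowdeani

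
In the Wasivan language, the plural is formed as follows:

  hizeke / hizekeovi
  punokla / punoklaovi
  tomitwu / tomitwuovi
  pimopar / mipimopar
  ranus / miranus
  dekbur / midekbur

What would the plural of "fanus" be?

mifanus

punokla and pimopar both have last vowel 'a' yet inflect differently (punoklaovi, mipimopar), so the last vowel is not what conditions the rule; whether the stem ends in a vowel or a consonant is.
"fanus" ends in a consonant. The stems ending in a consonant (pimopar → mipimopar, ranus → miranus, dekbur → midekbur) add the prefix mi-.
The other pattern: stems ending in a vowel add -ovi.
So fanus → mifanus.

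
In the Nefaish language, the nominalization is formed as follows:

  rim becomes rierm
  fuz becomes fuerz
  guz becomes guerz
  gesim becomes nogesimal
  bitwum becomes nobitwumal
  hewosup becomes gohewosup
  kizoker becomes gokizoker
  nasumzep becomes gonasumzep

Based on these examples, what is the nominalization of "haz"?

haerz

rim and gesim both end in -m yet inflect differently (rierm, nogesimal), so the final letter is not what conditions the rule; the number of vowels is.
"haz" has 1 vowel. The stems with 1 vowel (rim → rierm, fuz → fuerz, guz → guerz) insert -er- after the first vowel.
So haz → haerz.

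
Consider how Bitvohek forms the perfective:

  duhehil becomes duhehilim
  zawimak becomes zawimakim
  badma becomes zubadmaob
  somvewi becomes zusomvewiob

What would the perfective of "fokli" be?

zawimak and badma both have last vowel 'a' yet inflect differently (zawimakim, zubadmaob), so the last vowel is not what conditions the rule; whether the stem ends in a vowel or a consonant is.
"fokli" ends in a vowel. The stems ending in a vowel (badma → zubadmaob, somvewi → zusomvewiob) add zu- … -ob around the stem.
The other pattern: stems ending in a consonant add -im.
So fokli → zufokliob.

zufokliob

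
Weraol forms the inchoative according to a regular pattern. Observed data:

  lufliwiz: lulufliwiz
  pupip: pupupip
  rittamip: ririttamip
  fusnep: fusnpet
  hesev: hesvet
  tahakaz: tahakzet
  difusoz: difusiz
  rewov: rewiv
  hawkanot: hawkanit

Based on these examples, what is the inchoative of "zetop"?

pupip and fusnep both end in -p yet inflect differently (pupupip, fusnpet), so the final letter is not what conditions the rule; the last vowel is.
"zetop" has last vowel 'o'. The stems whose last vowel is 'o' (difusoz → difusiz, rewov → rewiv, hawkanot → hawkanit) change the last vowel to 'i'.
So zetop → zetip.

zetip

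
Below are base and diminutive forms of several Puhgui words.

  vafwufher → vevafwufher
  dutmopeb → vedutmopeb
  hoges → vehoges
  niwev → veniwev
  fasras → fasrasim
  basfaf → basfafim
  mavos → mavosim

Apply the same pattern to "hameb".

hoges and fasras both end in -s yet inflect differently (vehoges, fasrasim), so the final letter is not what conditions the rule; the last vowel is.
"hameb" has last vowel 'e'. The stems whose last vowel is 'e' (vafwufher → vevafwufher, dutmopeb → vedutmopeb, hoges → vehoges) add the prefix ve-.
So hameb → vehameb.

vehameb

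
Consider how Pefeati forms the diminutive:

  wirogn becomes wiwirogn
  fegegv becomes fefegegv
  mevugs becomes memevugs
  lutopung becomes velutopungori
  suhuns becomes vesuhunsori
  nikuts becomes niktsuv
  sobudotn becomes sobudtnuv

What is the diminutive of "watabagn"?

"watabagn" has second-to-last letter 'g'. The stems whose second-to-last letter is 'g' (wirogn → wiwirogn, fegegv → fefegegv, mevugs → memevugs) repeat the first consonant+vowel as a prefix.
So watabagn → wawatabagn.

wawatabagn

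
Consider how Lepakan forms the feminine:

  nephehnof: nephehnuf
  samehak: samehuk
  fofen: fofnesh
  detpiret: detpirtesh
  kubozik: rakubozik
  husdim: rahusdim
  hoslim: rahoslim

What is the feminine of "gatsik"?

ragatsik

samehak and kubozik both end in -k yet inflect differently (samehuk, rakubozik), so the final letter is not what conditions the rule; the last vowel is.
"gatsik" has last vowel 'i'. The stems whose last vowel is 'i' (kubozik → rakubozik, husdim → rahusdim, hoslim → rahoslim) add the prefix ra-.
So gatsik → ragatsik.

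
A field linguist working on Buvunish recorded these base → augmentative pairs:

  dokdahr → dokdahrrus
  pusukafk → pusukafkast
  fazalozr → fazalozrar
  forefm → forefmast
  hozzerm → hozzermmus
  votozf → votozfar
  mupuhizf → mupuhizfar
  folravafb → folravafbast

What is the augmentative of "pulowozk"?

forefm and hozzerm both end in -m yet inflect differently (forefmast, hozzermmus), so the final letter is not what conditions the rule; the second-to-last letter is.
"pulowozk" has second-to-last letter 'z'. The stems whose second-to-last letter is 'z' (mupuhizf → mupuhizfar, fazalozr → fazalozrar, votozf → votozfar) add -ar.
The other patterns: stems whose second-to-last letter is 'f' add -ast; stems whose second-to-last letter is 'h' or 'r' double the final consonant and add -us.
So pulowozk → pulowozkar.

pulowozkar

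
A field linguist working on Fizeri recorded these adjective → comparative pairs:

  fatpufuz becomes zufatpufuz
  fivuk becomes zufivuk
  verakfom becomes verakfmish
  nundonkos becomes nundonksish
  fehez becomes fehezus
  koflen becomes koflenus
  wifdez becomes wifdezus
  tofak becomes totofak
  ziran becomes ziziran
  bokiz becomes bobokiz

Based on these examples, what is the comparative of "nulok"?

"nulok" has last vowel 'o'. The stems whose last vowel is 'o' (verakfom → verakfmish, nundonkos → nundonksish) delete the last vowel and add -ish.
The other patterns: stems whose last vowel is 'u' add the prefix zu-; stems whose last vowel is 'e' add -us; stems whose last vowel is 'a' or 'i' repeat the first consonant+vowel as a prefix.
So nulok → nulkish.

nulkish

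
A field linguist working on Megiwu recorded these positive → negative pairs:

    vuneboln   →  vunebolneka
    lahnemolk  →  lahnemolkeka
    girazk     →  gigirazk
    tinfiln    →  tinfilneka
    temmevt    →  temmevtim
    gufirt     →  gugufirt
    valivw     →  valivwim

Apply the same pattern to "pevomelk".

"pevomelk" has second-to-last letter 'l'. The stems whose second-to-last letter is 'l' (vuneboln → vunebolneka, tinfiln → tinfilneka, lahnemolk → lahnemolkeka) add -eka.
The other patterns: stems whose second-to-last letter is 'v' add -im; stems whose second-to-last letter is 'r' or 'z' repeat the first consonant+vowel as a prefix.
So pevomelk → pevomelkeka.

pevomelkeka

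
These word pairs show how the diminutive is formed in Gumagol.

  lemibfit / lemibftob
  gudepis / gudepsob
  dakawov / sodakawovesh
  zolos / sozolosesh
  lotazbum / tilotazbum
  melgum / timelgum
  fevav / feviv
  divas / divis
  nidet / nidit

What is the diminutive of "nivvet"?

"nivvet" has last vowel 'e'. The one such stem in the data (nidet → nidit) changes the last vowel to 'i' (as do fevav, divas), so the same rule applies.
The other patterns: stems whose last vowel is 'i' delete the last vowel and add -ob; stems whose last vowel is 'o' add so- … -esh around the stem; stems whose last vowel is 'u' add the prefix ti-.
So nivvet → nivvit.

nivvit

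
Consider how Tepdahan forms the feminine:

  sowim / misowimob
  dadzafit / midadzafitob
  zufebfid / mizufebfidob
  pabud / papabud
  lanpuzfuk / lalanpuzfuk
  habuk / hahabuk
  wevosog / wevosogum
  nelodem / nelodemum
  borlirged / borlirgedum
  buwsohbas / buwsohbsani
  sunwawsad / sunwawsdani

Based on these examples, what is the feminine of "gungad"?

zufebfid and pabud both end in -d yet inflect differently (mizufebfidob, papabud), so the final letter is not what conditions the rule; the last vowel is.
"gungad" has last vowel 'a'. The stems whose last vowel is 'a' (buwsohbas → buwsohbsani, sunwawsad → sunwawsdani) delete the last vowel and add -ani.
The other patterns: stems whose last vowel is 'i' add mi- … -ob around the stem; stems whose last vowel is 'u' repeat the first consonant+vowel as a prefix; stems whose last vowel is 'e' or 'o' add -um.
So gungad → gungdani.

gungdani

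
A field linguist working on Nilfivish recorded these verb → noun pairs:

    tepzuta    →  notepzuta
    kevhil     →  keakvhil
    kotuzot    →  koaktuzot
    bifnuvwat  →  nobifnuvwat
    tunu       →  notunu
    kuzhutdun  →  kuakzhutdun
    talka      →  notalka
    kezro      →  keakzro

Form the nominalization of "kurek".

kuakrek

kotuzot and bifnuvwat both end in -t yet inflect differently (koaktuzot, nobifnuvwat), so the final letter is not what conditions the rule; the first letter is.
"kurek" begins with k-. The stems beginning with k- (kotuzot → koaktuzot, kuzhutdun → kuakzhutdun, kevhil → keakvhil) insert -ak- after the first vowel.
The other pattern: stems beginning with b- or t- add the prefix no-.
So kurek → kuakrek.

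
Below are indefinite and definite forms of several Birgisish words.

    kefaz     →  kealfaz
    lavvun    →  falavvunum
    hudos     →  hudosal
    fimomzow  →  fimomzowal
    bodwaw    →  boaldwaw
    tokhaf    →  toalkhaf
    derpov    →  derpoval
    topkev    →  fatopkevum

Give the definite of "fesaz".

fealsaz

bodwaw and fimomzow both end in -w yet inflect differently (boaldwaw, fimomzowal), so the final letter is not what conditions the rule; the last vowel is.
"fesaz" has last vowel 'a'. The stems whose last vowel is 'a' (bodwaw → boaldwaw, kefaz → kealfaz, tokhaf → toalkhaf) insert -al- after the first vowel.
So fesaz → fealsaz.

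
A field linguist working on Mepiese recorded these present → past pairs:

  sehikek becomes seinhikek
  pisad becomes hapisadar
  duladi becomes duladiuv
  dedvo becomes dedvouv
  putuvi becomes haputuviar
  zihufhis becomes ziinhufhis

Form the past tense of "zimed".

ziinmed

putuvi and duladi both end in -i yet inflect differently (haputuviar, duladiuv), so the final letter is not what conditions the rule; the first letter is.
"zimed" begins with z-. The one such stem in the data (zihufhis → ziinhufhis) inserts -in- after the first vowel (as does sehikek), so the same rule applies.
The other patterns: stems beginning with p- add ha- … -ar around the stem; stems beginning with d- add -uv.
So zimed → ziinmed.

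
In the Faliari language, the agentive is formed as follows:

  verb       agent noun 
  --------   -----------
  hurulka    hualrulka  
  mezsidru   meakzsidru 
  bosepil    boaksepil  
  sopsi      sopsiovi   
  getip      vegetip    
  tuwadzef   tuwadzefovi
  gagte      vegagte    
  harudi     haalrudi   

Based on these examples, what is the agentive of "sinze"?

sinzeovi

sopsi and harudi both end in -i yet inflect differently (sopsiovi, haalrudi), so the final letter is not what conditions the rule; the first letter is.
"sinze" begins with s-. The one such stem in the data (sopsi → sopsiovi) adds -ovi, so the same rule applies.
The other patterns: stems beginning with g- add the prefix ve-; stems beginning with h- insert -al- after the first vowel; stems beginning with b- or m- insert -ak- after the first vowel.
So sinze → sinzeovi.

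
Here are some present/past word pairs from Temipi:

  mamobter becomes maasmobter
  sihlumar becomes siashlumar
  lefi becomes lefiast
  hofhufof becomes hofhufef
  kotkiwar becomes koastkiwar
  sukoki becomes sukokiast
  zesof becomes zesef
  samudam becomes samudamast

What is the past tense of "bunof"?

bunef

samudam and sihlumar both have last vowel 'a' yet inflect differently (samudamast, siashlumar), so the last vowel is not what conditions the rule; the final letter is.
"bunof" ends in -f. The stems ending in -f (zesof → zesef, hofhufof → hofhufef) change the last vowel to 'e'.
So bunof → bunef.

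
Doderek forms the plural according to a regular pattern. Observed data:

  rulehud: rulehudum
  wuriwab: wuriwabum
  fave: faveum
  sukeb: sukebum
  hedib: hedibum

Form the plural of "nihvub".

nihvubum

Every pair shown (rulehud → rulehudum, wuriwab → wuriwabum, fave → faveum, …) follows the same rule: add -um.
So nihvub → nihvubum.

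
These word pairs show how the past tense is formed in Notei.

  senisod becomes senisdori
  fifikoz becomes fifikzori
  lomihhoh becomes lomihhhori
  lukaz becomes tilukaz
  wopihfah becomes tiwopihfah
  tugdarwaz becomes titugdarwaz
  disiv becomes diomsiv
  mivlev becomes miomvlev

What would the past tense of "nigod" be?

nigdori

fifikoz and lukaz both end in -z yet inflect differently (fifikzori, tilukaz), so the final letter is not what conditions the rule; the last vowel is.
"nigod" has last vowel 'o'. The stems whose last vowel is 'o' (senisod → senisdori, fifikoz → fifikzori, lomihhoh → lomihhhori) delete the last vowel and add -ori.
The other patterns: stems whose last vowel is 'a' add the prefix ti-; stems whose last vowel is 'e' or 'i' insert -om- after the first vowel.
So nigod → nigdori.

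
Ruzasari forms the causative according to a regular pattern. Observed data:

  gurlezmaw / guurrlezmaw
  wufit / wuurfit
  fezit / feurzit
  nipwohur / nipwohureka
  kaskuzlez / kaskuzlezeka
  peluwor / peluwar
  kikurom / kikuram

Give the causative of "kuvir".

nipwohur and peluwor both end in -r yet inflect differently (nipwohureka, peluwar), so the final letter is not what conditions the rule; the last vowel is.
"kuvir" has last vowel 'i'. The stems whose last vowel is 'i' (wufit → wuurfit, fezit → feurzit) insert -ur- after the first vowel.
The other patterns: stems whose last vowel is 'e' or 'u' add -eka; stems whose last vowel is 'o' change the last vowel to 'a'.
So kuvir → kuurvir.

kuurvir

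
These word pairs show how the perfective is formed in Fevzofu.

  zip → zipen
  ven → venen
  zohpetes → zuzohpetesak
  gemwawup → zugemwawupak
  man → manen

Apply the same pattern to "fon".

fonen

"fon" has 1 vowel. The stems with 1 vowel (ven → venen, man → manen, zip → zipen) add -en.
So fon → fonen.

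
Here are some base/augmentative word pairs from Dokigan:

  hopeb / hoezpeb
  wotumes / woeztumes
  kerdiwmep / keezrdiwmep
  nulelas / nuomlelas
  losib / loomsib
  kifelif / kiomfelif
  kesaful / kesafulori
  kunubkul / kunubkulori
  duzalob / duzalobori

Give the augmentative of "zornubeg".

zoezrnubeg

duzalob and hopeb both end in -b yet inflect differently (duzalobori, hoezpeb), so the final letter is not what conditions the rule; the last vowel is.
"zornubeg" has last vowel 'e'. The stems whose last vowel is 'e' (hopeb → hoezpeb, kerdiwmep → keezrdiwmep, wotumes → woeztumes) insert -ez- after the first vowel.
So zornubeg → zoezrnubeg.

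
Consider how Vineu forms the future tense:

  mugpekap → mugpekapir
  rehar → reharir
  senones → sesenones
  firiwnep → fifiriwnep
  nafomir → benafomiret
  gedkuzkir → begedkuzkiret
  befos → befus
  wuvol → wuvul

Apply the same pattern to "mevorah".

mevorahir

"mevorah" has last vowel 'a'. The stems whose last vowel is 'a' (mugpekap → mugpekapir, rehar → reharir) add -ir.
The other patterns: stems whose last vowel is 'e' repeat the first consonant+vowel as a prefix; stems whose last vowel is 'i' add be- … -et around the stem; stems whose last vowel is 'o' change the last vowel to 'u'.
So mevorah → mevorahir.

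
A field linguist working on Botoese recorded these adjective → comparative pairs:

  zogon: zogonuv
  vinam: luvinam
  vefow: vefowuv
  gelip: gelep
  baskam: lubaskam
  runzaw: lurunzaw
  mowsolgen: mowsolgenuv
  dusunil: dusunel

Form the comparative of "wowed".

woweduv

runzaw and vefow both end in -w yet inflect differently (lurunzaw, vefowuv), so the final letter is not what conditions the rule; the last vowel is.
"wowed" has last vowel 'e'. The one such stem in the data (mowsolgen → mowsolgenuv) adds -uv, so the same rule applies.
So wowed → woweduv.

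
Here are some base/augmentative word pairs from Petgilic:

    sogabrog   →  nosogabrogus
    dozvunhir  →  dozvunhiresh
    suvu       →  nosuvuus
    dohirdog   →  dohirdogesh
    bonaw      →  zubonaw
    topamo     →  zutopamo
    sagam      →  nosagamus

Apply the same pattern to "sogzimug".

sogabrog and dohirdog both end in -g yet inflect differently (nosogabrogus, dohirdogesh), so the final letter is not what conditions the rule; the first letter is.
"sogzimug" begins with s-. The stems beginning with s- (suvu → nosuvuus, sagam → nosagamus, sogabrog → nosogabrogus) add no- … -us around the stem.
The other patterns: stems beginning with d- add -esh; stems beginning with b- or t- add the prefix zu-.
So sogzimug → nosogzimugus.

nosogzimugus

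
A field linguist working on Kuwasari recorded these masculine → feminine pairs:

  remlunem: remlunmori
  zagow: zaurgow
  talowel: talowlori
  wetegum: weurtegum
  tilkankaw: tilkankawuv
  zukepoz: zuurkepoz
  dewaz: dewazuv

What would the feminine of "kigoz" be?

remlunem and wetegum both end in -m yet inflect differently (remlunmori, weurtegum), so the final letter is not what conditions the rule; the last vowel is.
"kigoz" has last vowel 'o'. The stems whose last vowel is 'o' (zagow → zaurgow, zukepoz → zuurkepoz) insert -ur- after the first vowel.
So kigoz → kiurgoz.

kiurgoz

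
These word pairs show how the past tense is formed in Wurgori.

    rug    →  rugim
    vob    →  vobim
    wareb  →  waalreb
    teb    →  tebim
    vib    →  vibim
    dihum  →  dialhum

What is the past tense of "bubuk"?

wareb and vib both end in -b yet inflect differently (waalreb, vibim), so the final letter is not what conditions the rule; the number of vowels is.
"bubuk" has 2 vowels. The stems with 2 vowels (dihum → dialhum, wareb → waalreb) insert -al- after the first vowel.
The other pattern: stems with 1 vowel add -im.
So bubuk → bualbuk.

bualbuk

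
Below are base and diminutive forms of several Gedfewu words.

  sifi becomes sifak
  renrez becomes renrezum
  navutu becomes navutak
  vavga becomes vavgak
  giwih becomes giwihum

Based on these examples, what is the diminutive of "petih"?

petihum

giwih and sifi both have last vowel 'i' yet inflect differently (giwihum, sifak), so the last vowel is not what conditions the rule; whether the stem ends in a vowel or a consonant is.
"petih" ends in a consonant. The stems ending in a consonant (giwih → giwihum, renrez → renrezum) add -um.
The other pattern: stems ending in a vowel drop the final letter and add -ak.
So petih → petihum.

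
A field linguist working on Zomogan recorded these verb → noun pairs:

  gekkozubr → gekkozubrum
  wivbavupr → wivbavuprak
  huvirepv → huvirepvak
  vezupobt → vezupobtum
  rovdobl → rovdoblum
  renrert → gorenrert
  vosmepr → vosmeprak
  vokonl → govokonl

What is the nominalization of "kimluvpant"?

gokimluvpant

gekkozubr and wivbavupr both end in -r yet inflect differently (gekkozubrum, wivbavuprak), so the final letter is not what conditions the rule; the second-to-last letter is.
"kimluvpant" has second-to-last letter 'n'. The one such stem in the data (vokonl → govokonl) adds the prefix go-, so the same rule applies.
So kimluvpant → gokimluvpant.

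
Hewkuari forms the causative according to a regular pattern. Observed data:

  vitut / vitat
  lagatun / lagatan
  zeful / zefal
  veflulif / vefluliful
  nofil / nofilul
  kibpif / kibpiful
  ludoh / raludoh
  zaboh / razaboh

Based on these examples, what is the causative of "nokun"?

nokan

"nokun" has last vowel 'u'. The stems whose last vowel is 'u' (vitut → vitat, lagatun → lagatan, zeful → zefal) change the last vowel to 'a'.
The other patterns: stems whose last vowel is 'i' add -ul; stems whose last vowel is 'o' add the prefix ra-.
So nokun → nokan.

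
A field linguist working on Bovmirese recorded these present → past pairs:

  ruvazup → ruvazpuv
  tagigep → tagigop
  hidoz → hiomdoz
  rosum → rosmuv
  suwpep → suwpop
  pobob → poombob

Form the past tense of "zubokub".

zubokbuv

tagigep and ruvazup both end in -p yet inflect differently (tagigop, ruvazpuv), so the final letter is not what conditions the rule; the last vowel is.
"zubokub" has last vowel 'u'. The stems whose last vowel is 'u' (ruvazup → ruvazpuv, rosum → rosmuv) delete the last vowel and add -uv.
The other patterns: stems whose last vowel is 'o' insert -om- after the first vowel; stems whose last vowel is 'e' change the last vowel to 'o'.
So zubokub → zubokbuv.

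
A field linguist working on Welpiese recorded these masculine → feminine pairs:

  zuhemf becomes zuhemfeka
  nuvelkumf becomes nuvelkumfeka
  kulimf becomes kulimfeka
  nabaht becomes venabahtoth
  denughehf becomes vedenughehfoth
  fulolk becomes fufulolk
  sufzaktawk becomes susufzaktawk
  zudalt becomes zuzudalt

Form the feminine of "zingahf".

zuhemf and denughehf both end in -f yet inflect differently (zuhemfeka, vedenughehfoth), so the final letter is not what conditions the rule; the second-to-last letter is.
"zingahf" has second-to-last letter 'h'. The stems whose second-to-last letter is 'h' (nabaht → venabahtoth, denughehf → vedenughehfoth) add ve- … -oth around the stem.
So zingahf → vezingahfoth.

vezingahfoth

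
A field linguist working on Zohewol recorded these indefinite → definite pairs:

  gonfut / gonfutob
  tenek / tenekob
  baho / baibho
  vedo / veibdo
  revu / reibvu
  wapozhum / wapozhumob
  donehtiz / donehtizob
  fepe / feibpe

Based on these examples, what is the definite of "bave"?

baibve

tenek and fepe both have last vowel 'e' yet inflect differently (tenekob, feibpe), so the last vowel is not what conditions the rule; whether the stem ends in a vowel or a consonant is.
"bave" ends in a vowel. The stems ending in a vowel (fepe → feibpe, baho → baibho, revu → reibvu) insert -ib- after the first vowel.
The other pattern: stems ending in a consonant add -ob.
So bave → baibve.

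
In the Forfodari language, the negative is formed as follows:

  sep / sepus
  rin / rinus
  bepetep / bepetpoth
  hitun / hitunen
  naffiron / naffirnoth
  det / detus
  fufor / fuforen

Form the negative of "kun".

kunus

rin and hitun both end in -n yet inflect differently (rinus, hitunen), so the final letter is not what conditions the rule; the number of vowels is.
"kun" has 1 vowel. The stems with 1 vowel (sep → sepus, det → detus, rin → rinus) add -us.
So kun → kunus.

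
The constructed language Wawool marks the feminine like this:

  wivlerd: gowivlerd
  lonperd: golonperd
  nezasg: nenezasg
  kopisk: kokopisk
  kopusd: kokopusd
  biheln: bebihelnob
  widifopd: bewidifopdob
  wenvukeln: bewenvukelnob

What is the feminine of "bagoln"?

bebagolnob

"bagoln" has second-to-last letter 'l'. The stems whose second-to-last letter is 'l' (biheln → bebihelnob, wenvukeln → bewenvukelnob) add be- … -ob around the stem.
The other patterns: stems whose second-to-last letter is 'r' add the prefix go-; stems whose second-to-last letter is 's' repeat the first consonant+vowel as a prefix.
So bagoln → bebagolnob.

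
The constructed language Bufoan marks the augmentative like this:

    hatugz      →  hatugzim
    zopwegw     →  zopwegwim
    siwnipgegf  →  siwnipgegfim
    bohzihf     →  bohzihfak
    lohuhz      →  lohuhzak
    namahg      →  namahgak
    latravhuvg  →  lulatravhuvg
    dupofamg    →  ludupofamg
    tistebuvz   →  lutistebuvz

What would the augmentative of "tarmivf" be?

siwnipgegf and bohzihf both end in -f yet inflect differently (siwnipgegfim, bohzihfak), so the final letter is not what conditions the rule; the second-to-last letter is.
"tarmivf" has second-to-last letter 'v'. The stems whose second-to-last letter is 'v' (latravhuvg → lulatravhuvg, tistebuvz → lutistebuvz) add the prefix lu-.
The other patterns: stems whose second-to-last letter is 'g' add -im; stems whose second-to-last letter is 'h' add -ak.
So tarmivf → lutarmivf.

lutarmivf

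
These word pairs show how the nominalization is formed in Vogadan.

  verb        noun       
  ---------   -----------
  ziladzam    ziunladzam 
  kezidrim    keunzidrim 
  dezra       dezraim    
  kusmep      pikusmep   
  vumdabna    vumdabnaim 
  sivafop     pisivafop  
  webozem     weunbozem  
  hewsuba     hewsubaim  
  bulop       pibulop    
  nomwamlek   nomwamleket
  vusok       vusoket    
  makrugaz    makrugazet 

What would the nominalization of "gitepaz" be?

gitepazet

"gitepaz" ends in -z. The one such stem in the data (makrugaz → makrugazet) adds -et, so the same rule applies.
The other patterns: stems ending in -m insert -un- after the first vowel; stems ending in -p add the prefix pi-; stems ending in -a add -im.
So gitepaz → gitepazet.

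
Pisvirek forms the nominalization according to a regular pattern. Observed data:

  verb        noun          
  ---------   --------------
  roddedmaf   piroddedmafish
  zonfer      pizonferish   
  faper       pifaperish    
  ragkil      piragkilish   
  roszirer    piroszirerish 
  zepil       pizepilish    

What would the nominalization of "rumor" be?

Every pair shown (roddedmaf → piroddedmafish, zonfer → pizonferish, faper → pifaperish, …) follows the same rule: add pi- … -ish around the stem.
So rumor → pirumorish.

pirumorish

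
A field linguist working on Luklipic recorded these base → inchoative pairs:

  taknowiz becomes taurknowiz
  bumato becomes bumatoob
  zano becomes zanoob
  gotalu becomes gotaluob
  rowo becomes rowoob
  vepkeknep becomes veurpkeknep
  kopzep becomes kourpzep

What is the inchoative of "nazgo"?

kopzep and zano both have 2 vowels yet inflect differently (kourpzep, zanoob), so the number of vowels is not what conditions the rule; whether the stem ends in a vowel or a consonant is.
"nazgo" ends in a vowel. The stems ending in a vowel (zano → zanoob, bumato → bumatoob, gotalu → gotaluob) add -ob.
So nazgo → nazgoob.

nazgoob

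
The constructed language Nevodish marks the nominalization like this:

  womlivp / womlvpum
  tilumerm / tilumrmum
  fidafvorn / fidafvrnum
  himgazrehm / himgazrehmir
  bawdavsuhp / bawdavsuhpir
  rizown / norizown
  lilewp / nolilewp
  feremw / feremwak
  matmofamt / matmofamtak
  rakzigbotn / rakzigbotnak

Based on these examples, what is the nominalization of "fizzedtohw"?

fizzedtohwir

tilumerm and himgazrehm both end in -m yet inflect differently (tilumrmum, himgazrehmir), so the final letter is not what conditions the rule; the second-to-last letter is.
"fizzedtohw" has second-to-last letter 'h'. The stems whose second-to-last letter is 'h' (himgazrehm → himgazrehmir, bawdavsuhp → bawdavsuhpir) add -ir.
So fizzedtohw → fizzedtohwir.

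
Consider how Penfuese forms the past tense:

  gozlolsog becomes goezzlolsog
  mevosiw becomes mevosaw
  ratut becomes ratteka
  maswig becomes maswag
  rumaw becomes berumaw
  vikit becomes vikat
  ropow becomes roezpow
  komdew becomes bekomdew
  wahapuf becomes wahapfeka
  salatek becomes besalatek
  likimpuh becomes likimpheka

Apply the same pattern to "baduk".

badkeka

gozlolsog and maswig both end in -g yet inflect differently (goezzlolsog, maswag), so the final letter is not what conditions the rule; the last vowel is.
"baduk" has last vowel 'u'. The stems whose last vowel is 'u' (likimpuh → likimpheka, wahapuf → wahapfeka, ratut → ratteka) delete the last vowel and add -eka.
So baduk → badkeka.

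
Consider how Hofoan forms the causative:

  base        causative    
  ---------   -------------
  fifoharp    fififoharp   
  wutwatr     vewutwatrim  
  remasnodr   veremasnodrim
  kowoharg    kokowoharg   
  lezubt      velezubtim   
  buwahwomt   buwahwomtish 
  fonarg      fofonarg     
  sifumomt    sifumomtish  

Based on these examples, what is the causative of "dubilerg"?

"dubilerg" has second-to-last letter 'r'. The stems whose second-to-last letter is 'r' (fifoharp → fififoharp, kowoharg → kokowoharg, fonarg → fofonarg) repeat the first consonant+vowel as a prefix.
So dubilerg → dudubilerg.

dudubilerg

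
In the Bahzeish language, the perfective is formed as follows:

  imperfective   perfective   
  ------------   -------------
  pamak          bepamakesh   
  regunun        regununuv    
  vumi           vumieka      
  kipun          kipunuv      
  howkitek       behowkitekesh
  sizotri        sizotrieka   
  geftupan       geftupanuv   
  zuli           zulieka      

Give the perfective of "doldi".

geftupan and pamak both have last vowel 'a' yet inflect differently (geftupanuv, bepamakesh), so the last vowel is not what conditions the rule; the final letter is.
"doldi" ends in -i. The stems ending in -i (sizotri → sizotrieka, zuli → zulieka, vumi → vumieka) add -eka.
The other patterns: stems ending in -n add -uv; stems ending in -k add be- … -esh around the stem.
So doldi → doldieka.

doldieka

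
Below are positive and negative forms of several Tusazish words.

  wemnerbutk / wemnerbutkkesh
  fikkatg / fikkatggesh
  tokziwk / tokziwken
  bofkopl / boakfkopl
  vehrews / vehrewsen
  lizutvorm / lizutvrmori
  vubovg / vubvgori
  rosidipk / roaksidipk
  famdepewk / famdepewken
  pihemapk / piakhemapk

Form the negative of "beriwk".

beriwken

wemnerbutk and famdepewk both end in -k yet inflect differently (wemnerbutkkesh, famdepewken), so the final letter is not what conditions the rule; the second-to-last letter is.
"beriwk" has second-to-last letter 'w'. The stems whose second-to-last letter is 'w' (vehrews → vehrewsen, famdepewk → famdepewken, tokziwk → tokziwken) add -en.
So beriwk → beriwken.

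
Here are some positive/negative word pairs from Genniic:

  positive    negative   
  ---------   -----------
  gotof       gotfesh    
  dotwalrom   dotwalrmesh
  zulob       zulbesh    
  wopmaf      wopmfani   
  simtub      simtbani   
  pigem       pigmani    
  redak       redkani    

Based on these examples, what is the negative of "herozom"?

herozmesh

gotof and wopmaf both end in -f yet inflect differently (gotfesh, wopmfani), so the final letter is not what conditions the rule; the last vowel is.
"herozom" has last vowel 'o'. The stems whose last vowel is 'o' (gotof → gotfesh, dotwalrom → dotwalrmesh, zulob → zulbesh) delete the last vowel and add -esh.
The other pattern: stems whose last vowel is 'a', 'e' or 'u' delete the last vowel and add -ani.
So herozom → herozmesh.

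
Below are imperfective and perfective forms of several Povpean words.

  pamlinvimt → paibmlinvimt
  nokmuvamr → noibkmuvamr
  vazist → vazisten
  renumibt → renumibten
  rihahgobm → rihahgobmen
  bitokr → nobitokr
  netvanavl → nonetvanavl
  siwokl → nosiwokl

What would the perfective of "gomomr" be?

pamlinvimt and vazist both end in -t yet inflect differently (paibmlinvimt, vazisten), so the final letter is not what conditions the rule; the second-to-last letter is.
"gomomr" has second-to-last letter 'm'. The stems whose second-to-last letter is 'm' (pamlinvimt → paibmlinvimt, nokmuvamr → noibkmuvamr) insert -ib- after the first vowel.
The other patterns: stems whose second-to-last letter is 'b' or 's' add -en; stems whose second-to-last letter is 'k' or 'v' add the prefix no-.
So gomomr → goibmomr.

goibmomr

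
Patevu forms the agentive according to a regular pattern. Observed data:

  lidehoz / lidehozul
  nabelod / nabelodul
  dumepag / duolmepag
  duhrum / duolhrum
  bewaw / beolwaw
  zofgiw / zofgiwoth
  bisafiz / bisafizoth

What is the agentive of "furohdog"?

"furohdog" has last vowel 'o'. The stems whose last vowel is 'o' (lidehoz → lidehozul, nabelod → nabelodul) add -ul.
The other patterns: stems whose last vowel is 'a' or 'u' insert -ol- after the first vowel; stems whose last vowel is 'i' add -oth.
So furohdog → furohdogul.

furohdogul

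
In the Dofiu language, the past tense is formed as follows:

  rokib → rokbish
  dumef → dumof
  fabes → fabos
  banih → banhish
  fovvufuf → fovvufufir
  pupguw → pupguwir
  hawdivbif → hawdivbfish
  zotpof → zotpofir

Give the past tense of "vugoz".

vugozir

hawdivbif and dumef both end in -f yet inflect differently (hawdivbfish, dumof), so the final letter is not what conditions the rule; the last vowel is.
"vugoz" has last vowel 'o'. The one such stem in the data (zotpof → zotpofir) adds -ir, so the same rule applies.
The other patterns: stems whose last vowel is 'i' delete the last vowel and add -ish; stems whose last vowel is 'e' change the last vowel to 'o'.
So vugoz → vugozir.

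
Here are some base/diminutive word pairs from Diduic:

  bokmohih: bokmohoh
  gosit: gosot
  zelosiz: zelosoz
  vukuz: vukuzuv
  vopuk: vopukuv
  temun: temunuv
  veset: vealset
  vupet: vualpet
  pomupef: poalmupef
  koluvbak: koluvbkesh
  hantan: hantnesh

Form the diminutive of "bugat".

bugtesh

zelosiz and vukuz both end in -z yet inflect differently (zelosoz, vukuzuv), so the final letter is not what conditions the rule; the last vowel is.
"bugat" has last vowel 'a'. The stems whose last vowel is 'a' (koluvbak → koluvbkesh, hantan → hantnesh) delete the last vowel and add -esh.
The other patterns: stems whose last vowel is 'i' change the last vowel to 'o'; stems whose last vowel is 'u' add -uv; stems whose last vowel is 'e' insert -al- after the first vowel.
So bugat → bugtesh.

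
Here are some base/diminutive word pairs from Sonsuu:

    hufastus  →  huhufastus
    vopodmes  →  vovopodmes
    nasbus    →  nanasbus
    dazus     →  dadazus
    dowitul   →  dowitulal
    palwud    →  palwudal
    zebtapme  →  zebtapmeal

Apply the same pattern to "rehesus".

"rehesus" ends in -s. The stems ending in -s (hufastus → huhufastus, vopodmes → vovopodmes, nasbus → nanasbus) repeat the first consonant+vowel as a prefix.
The other pattern: stems ending in -d, -e or -l add -al.
So rehesus → rerehesus.

rerehesus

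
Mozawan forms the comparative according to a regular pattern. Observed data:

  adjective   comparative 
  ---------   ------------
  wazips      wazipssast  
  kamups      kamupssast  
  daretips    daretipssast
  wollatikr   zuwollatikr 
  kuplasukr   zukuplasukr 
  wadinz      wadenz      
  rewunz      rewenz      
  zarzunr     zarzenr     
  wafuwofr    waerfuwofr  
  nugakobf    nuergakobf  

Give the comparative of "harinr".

harenr

"harinr" has second-to-last letter 'n'. The stems whose second-to-last letter is 'n' (wadinz → wadenz, rewunz → rewenz, zarzunr → zarzenr) change the last vowel to 'e'.
The other patterns: stems whose second-to-last letter is 'p' double the final consonant and add -ast; stems whose second-to-last letter is 'k' add the prefix zu-; stems whose second-to-last letter is 'b' or 'f' insert -er- after the first vowel.
So harinr → harenr.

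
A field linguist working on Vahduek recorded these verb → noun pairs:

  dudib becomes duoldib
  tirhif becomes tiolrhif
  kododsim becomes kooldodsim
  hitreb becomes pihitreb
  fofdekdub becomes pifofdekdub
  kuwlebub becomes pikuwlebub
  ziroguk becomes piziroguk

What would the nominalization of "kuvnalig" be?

dudib and hitreb both end in -b yet inflect differently (duoldib, pihitreb), so the final letter is not what conditions the rule; the last vowel is.
"kuvnalig" has last vowel 'i'. The stems whose last vowel is 'i' (dudib → duoldib, tirhif → tiolrhif, kododsim → kooldodsim) insert -ol- after the first vowel.
So kuvnalig → kuolvnalig.

kuolvnalig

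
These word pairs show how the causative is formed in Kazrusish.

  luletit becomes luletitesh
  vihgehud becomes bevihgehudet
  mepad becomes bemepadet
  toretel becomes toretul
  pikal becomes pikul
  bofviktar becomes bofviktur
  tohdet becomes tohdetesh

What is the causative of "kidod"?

bekidodet

mepad and bofviktar both have last vowel 'a' yet inflect differently (bemepadet, bofviktur), so the last vowel is not what conditions the rule; the final letter is.
"kidod" ends in -d. The stems ending in -d (mepad → bemepadet, vihgehud → bevihgehudet) add be- … -et around the stem.
So kidod → bekidodet.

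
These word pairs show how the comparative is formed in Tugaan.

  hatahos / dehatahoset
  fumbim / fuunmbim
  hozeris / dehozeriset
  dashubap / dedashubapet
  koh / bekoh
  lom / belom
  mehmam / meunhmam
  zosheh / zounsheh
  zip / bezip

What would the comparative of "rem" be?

lom and fumbim both end in -m yet inflect differently (belom, fuunmbim), so the final letter is not what conditions the rule; the number of vowels is.
"rem" has 1 vowel. The stems with 1 vowel (koh → bekoh, zip → bezip, lom → belom) add the prefix be-.
The other patterns: stems with 2 vowels insert -un- after the first vowel; stems with 3 vowels add de- … -et around the stem.
So rem → berem.

berem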